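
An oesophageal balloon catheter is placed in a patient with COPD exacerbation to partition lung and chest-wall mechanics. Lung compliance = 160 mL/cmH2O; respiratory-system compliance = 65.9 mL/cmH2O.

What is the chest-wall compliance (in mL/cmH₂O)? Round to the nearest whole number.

112

1/Ccw = 1/Crs − 1/CL.
1/Ccw = 1/65.9 − 1/160 = 0.008925.
Ccw = 112.04 mL/cmH2O.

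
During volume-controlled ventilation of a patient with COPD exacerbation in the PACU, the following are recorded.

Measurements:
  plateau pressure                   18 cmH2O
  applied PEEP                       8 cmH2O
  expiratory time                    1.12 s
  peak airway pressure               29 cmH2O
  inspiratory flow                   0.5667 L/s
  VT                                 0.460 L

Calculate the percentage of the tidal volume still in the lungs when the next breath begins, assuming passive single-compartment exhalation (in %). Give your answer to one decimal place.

R = (PIP − Pplat)/V̇ = (29 − 18) / 0.5667 = 11.0/0.5667 = 19.411 cmH2O·s/L.
C = Vt/(Pplat − PEEP) = 460.0 / (18 − 8) = 460.0/10.0 = 46.0 mL/cmH2O.
τ = R × C = 19.411 × 0.046 L/cmH2O = 0.8929 s.
Fraction remaining at end-expiration = e^(−Te/τ) = e^(−1.12/0.8929) = 0.2853 → 28.53%.

28.5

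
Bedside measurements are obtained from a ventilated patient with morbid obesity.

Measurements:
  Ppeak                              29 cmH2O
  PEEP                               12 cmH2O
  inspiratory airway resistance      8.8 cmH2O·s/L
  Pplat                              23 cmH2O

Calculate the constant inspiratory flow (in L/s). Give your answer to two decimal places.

0.68

flow = (PIP − Pplat) / Raw = 6.0 / 8.8 = 0.6818 L/s.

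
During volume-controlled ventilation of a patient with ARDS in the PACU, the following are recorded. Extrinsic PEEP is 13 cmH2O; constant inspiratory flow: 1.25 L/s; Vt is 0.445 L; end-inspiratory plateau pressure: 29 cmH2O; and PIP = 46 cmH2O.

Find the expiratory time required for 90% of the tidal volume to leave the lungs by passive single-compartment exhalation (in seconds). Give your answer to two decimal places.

0.87

R = (PIP − Pplat)/V̇ = (46 − 29) / 1.25 = 17.0/1.25 = 13.6 cmH2O·s/L.
C = Vt/(Pplat − PEEP) = 445.0 / (29 − 13) = 445.0/16.0 = 27.813 mL/cmH2O.
τ = R × C = 13.6 × 0.02781 L/cmH2O = 0.3782 s.
t = −τ·ln(1 − 0.90) = −0.3782·ln(0.1) = 0.8708 s.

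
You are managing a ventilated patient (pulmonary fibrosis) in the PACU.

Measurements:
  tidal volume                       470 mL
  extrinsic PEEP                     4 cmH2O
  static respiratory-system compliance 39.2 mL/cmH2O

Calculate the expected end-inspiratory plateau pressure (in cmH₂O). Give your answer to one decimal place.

Pplat = PEEP + Vt / Cstat = 4 + 470 / 39.2 = 4 + 11.99 = 15.99 cmH2O.

16.0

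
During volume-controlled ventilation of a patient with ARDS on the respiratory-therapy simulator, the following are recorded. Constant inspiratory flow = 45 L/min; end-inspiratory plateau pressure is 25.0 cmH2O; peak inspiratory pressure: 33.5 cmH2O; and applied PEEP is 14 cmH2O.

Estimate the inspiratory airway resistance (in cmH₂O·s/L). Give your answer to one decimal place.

11.3

Flow: 45 L/min ÷ 60 = 0.75 L/s.
Raw = (PIP − Pplat) / flow = (33.5 − 25.0) / 0.75 = 8.5 / 0.75 = 11.333 cmH2O·s/L.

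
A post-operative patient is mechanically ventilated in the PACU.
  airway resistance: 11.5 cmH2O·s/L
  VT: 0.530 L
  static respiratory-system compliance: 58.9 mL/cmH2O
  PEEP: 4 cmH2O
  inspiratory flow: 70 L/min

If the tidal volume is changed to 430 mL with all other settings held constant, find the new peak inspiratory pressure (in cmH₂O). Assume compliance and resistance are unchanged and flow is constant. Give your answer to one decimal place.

24.7

Flow: 70 L/min ÷ 60 = 1.1667 L/s.
PIP = Vt/C + R·V̇ + PEEP (constant-flow equation of motion).
Only the elastic term changes: ΔPIP = ΔVt / C = (430 − 530) / 58.9 = -1.698 cmH2O.
Original PIP = 530/58.9 + 11.5×1.1667 + 4 = 26.415 cmH2O; new PIP = 26.415 + (-1.698) = 24.717 cmH2O.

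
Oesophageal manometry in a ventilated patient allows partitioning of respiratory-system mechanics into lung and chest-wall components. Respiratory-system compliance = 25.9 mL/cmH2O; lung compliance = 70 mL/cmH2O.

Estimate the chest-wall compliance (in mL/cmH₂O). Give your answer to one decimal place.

1/Ccw = 1/Crs − 1/CL.
1/Ccw = 1/25.9 − 1/70 = 0.02432.
Ccw = 41.118 mL/cmH2O.

41.1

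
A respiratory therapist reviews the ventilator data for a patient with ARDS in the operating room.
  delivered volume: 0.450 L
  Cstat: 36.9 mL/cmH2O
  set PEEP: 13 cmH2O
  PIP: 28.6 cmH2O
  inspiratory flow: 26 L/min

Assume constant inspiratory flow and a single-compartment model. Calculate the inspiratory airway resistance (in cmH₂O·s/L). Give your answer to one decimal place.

7.9

Flow: 26 L/min ÷ 60 = 0.4333 L/s.
Equation of motion (constant flow): PIP = Vt/C + R·V̇ + PEEP.
R·V̇ = PIP − Vt/C − PEEP = 28.6 − 450/36.9 − 13 = 28.6 − 12.195 − 13 = 3.405 cmH2O.
R = 3.405 / 0.4333 = 7.858 cmH2O·s/L.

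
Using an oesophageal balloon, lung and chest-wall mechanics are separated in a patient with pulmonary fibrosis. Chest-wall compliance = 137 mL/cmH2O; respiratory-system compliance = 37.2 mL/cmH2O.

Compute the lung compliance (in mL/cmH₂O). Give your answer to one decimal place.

51.1

1/CL = 1/Crs − 1/Ccw.
1/CL = 1/37.2 − 1/137 = 0.01958.
CL = 51.073 mL/cmH2O.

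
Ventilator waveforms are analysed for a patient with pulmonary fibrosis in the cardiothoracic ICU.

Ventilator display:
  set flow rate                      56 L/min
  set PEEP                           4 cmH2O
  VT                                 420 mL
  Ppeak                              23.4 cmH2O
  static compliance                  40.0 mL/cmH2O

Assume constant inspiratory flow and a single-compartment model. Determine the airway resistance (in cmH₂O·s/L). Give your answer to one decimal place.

Flow: 56 L/min ÷ 60 = 0.9333 L/s.
Equation of motion (constant flow): PIP = Vt/C + R·V̇ + PEEP.
R·V̇ = PIP − Vt/C − PEEP = 23.4 − 420/40.0 − 4 = 23.4 − 10.5 − 4 = 8.9 cmH2O.
R = 8.9 / 0.9333 = 9.536 cmH2O·s/L.

9.5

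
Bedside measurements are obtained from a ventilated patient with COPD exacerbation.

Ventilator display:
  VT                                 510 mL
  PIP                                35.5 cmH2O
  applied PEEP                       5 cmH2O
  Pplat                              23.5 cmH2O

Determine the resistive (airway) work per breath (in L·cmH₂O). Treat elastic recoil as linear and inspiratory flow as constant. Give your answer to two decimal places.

With constant inspiratory flow the resistive pressure is constant at PIP − Pplat = 35.5 − 23.5 = 12.0 cmH2O, so resistive work = 12.0 × 0.510 = 6.12 L·cmH2O.

6.12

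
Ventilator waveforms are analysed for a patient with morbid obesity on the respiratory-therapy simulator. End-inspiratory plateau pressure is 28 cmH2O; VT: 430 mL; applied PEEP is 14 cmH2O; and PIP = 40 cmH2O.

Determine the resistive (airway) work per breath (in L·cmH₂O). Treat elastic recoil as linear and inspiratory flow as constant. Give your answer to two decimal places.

5.16

With constant inspiratory flow the resistive pressure is constant at PIP − Pplat = 40 − 28 = 12.0 cmH2O, so resistive work = 12.0 × 0.430 = 5.16 L·cmH2O.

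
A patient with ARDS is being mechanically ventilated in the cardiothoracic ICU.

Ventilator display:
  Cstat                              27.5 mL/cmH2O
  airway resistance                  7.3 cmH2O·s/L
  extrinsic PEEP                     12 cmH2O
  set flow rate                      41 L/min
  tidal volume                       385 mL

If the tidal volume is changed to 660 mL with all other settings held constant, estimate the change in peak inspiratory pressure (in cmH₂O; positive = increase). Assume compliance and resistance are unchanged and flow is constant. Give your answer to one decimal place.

PIP = Vt/C + R·V̇ + PEEP (constant-flow equation of motion).
Only the elastic term changes: ΔPIP = ΔVt / C = (660 − 385) / 27.5 = 10.0 cmH2O.

10.0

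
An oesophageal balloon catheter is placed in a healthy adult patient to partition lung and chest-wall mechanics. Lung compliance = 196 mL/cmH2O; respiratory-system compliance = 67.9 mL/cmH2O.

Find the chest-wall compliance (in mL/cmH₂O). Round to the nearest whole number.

1/Ccw = 1/Crs − 1/CL.
1/Ccw = 1/67.9 − 1/196 = 0.009625.
Ccw = 103.9 mL/cmH2O.

104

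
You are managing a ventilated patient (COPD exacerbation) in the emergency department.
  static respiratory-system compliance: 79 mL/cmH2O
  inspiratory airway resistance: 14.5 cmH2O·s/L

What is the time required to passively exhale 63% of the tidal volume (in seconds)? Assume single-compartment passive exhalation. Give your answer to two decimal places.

1.14

τ = R × C = 14.5 × 79 mL/cmH2O = 14.5 × 0.079 L/cmH2O = 1.146 s.
Exhaled fraction f = 1 − e^(−t/τ) → t = −τ·ln(1 − f) = −1.146·ln(0.37) = 1.139 s.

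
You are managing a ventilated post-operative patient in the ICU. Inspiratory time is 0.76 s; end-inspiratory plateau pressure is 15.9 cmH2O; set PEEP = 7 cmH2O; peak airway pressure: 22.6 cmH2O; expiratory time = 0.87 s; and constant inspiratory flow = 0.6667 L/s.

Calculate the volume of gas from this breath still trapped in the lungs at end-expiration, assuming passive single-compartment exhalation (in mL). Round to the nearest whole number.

Vt = flow × Ti = 0.6667 L/s × 0.76 s × 1000 mL/L = 506.69 mL.
R = (PIP − Pplat)/V̇ = (22.6 − 15.9) / 0.6667 = 6.7/0.6667 = 10.049 cmH2O·s/L.
C = Vt/(Pplat − PEEP) = 506.69 / (15.9 − 7) = 506.69/8.9 = 56.931 mL/cmH2O.
τ = R × C = 10.049 × 0.05693 L/cmH2O = 0.5721 s.
Fraction remaining = e^(−Te/τ) = e^(−0.87/0.5721) = 0.2186.
Trapped volume = 506.69 × 0.2186 = 110.76 mL.

111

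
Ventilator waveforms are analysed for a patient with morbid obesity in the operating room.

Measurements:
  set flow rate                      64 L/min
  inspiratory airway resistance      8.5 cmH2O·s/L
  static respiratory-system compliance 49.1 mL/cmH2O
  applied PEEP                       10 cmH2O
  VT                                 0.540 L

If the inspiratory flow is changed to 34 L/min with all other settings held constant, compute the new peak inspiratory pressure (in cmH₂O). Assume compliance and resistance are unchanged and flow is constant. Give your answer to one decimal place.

25.8

Flow: 64 L/min ÷ 60 = 1.0667 L/s.
New flow: 34 L/min ÷ 60 = 0.5667 L/s.
PIP = Vt/C + R·V̇ + PEEP (constant-flow equation of motion).
Only the resistive term changes: ΔPIP = R × ΔV̇ = 8.5 × (0.5667 − 1.0667) = 8.5 × -0.5 = -4.25 cmH2O.
Original PIP = 540/49.1 + 8.5×1.0667 + 10 = 30.065 cmH2O; new PIP = 30.065 + (-4.25) = 25.815 cmH2O.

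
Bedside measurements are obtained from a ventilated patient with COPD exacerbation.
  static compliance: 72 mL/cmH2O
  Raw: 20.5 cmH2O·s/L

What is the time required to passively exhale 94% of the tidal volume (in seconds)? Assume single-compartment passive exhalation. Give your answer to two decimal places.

4.15

τ = R × C = 20.5 × 72 mL/cmH2O = 20.5 × 0.072 L/cmH2O = 1.476 s.
Exhaled fraction f = 1 − e^(−t/τ) → t = −τ·ln(1 − f) = −1.476·ln(0.06) = 4.153 s.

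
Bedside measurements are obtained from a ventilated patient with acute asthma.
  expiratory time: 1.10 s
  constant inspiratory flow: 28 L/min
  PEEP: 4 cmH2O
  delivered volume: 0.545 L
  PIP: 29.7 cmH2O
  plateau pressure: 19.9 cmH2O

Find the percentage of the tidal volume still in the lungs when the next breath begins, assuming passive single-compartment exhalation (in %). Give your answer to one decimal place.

21.7

Flow: 28 L/min ÷ 60 = 0.4667 L/s.
R = (PIP − Pplat)/V̇ = (29.7 − 19.9) / 0.4667 = 9.8/0.4667 = 20.999 cmH2O·s/L.
C = Vt/(Pplat − PEEP) = 545.0 / (19.9 − 4) = 545.0/15.9 = 34.277 mL/cmH2O.
τ = R × C = 20.999 × 0.03428 L/cmH2O = 0.7198 s.
Fraction remaining at end-expiration = e^(−Te/τ) = e^(−1.10/0.7198) = 0.2169 → 21.69%.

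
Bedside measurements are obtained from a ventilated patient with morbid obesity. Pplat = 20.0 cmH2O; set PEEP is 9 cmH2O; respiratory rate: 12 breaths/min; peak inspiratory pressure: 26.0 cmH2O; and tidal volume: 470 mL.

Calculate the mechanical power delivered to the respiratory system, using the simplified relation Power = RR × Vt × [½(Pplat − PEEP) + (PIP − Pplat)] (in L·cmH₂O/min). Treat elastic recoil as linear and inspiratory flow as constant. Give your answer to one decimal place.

Per-breath work = Vt × [½(Pplat−PEEP) + (PIP−Pplat)] = 0.470 × [0.5×11.0 + 6.0] = 0.470 × 11.5 = 5.405 L·cmH2O.
Power = 12 × 5.405 = 64.86 L·cmH2O/min.

64.9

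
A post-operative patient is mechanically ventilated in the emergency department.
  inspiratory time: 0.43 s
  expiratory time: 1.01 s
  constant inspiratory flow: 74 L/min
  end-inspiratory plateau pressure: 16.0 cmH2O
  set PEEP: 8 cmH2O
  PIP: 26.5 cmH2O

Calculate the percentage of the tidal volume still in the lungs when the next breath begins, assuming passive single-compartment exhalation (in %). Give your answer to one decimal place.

16.7

Flow: 74 L/min ÷ 60 = 1.2333 L/s.
Vt = flow × Ti = 1.2333 L/s × 0.43 s × 1000 mL/L = 530.32 mL.
R = (PIP − Pplat)/V̇ = (26.5 − 16.0) / 1.2333 = 10.5/1.2333 = 8.514 cmH2O·s/L.
C = Vt/(Pplat − PEEP) = 530.32 / (16.0 − 8) = 530.32/8.0 = 66.29 mL/cmH2O.
τ = R × C = 8.514 × 0.06629 L/cmH2O = 0.5644 s.
Fraction remaining at end-expiration = e^(−Te/τ) = e^(−1.01/0.5644) = 0.167 → 16.7%.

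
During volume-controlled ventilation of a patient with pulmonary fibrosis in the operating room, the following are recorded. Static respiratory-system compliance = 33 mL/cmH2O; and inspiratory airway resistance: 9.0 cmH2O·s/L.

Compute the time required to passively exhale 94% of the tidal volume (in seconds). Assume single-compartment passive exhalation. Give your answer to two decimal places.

0.84

τ = R × C = 9.0 × 33 mL/cmH2O = 9.0 × 0.033 L/cmH2O = 0.297 s.
Exhaled fraction f = 1 − e^(−t/τ) → t = −τ·ln(1 − f) = −0.297·ln(0.06) = 0.8356 s.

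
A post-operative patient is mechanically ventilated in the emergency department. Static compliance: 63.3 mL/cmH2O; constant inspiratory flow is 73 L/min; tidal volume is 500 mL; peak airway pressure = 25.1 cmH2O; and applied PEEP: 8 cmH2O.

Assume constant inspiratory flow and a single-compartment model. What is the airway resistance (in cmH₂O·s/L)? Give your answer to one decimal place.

Flow: 73 L/min ÷ 60 = 1.2167 L/s.
Equation of motion (constant flow): PIP = Vt/C + R·V̇ + PEEP.
R·V̇ = PIP − Vt/C − PEEP = 25.1 − 500/63.3 − 8 = 25.1 − 7.899 − 8 = 9.201 cmH2O.
R = 9.201 / 1.2167 = 7.562 cmH2O·s/L.

7.6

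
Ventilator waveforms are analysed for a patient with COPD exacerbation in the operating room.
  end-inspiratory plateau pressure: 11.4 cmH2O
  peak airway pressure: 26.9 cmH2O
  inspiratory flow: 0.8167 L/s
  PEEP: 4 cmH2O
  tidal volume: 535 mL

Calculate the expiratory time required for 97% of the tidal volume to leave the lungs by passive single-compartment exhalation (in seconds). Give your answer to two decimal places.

R = (PIP − Pplat)/V̇ = (26.9 − 11.4) / 0.8167 = 15.5/0.8167 = 18.979 cmH2O·s/L.
C = Vt/(Pplat − PEEP) = 535.0 / (11.4 − 4) = 535.0/7.4 = 72.297 mL/cmH2O.
τ = R × C = 18.979 × 0.0723 L/cmH2O = 1.372 s.
t = −τ·ln(1 − 0.97) = −1.372·ln(0.03) = 4.811 s.

4.81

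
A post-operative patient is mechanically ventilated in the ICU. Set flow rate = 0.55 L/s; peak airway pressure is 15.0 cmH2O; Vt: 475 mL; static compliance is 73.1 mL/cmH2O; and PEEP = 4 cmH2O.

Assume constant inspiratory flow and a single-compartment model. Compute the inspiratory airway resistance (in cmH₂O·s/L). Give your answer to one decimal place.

Equation of motion (constant flow): PIP = Vt/C + R·V̇ + PEEP.
R·V̇ = PIP − Vt/C − PEEP = 15.0 − 475/73.1 − 4 = 15.0 − 6.498 − 4 = 4.502 cmH2O.
R = 4.502 / 0.55 = 8.185 cmH2O·s/L.

8.2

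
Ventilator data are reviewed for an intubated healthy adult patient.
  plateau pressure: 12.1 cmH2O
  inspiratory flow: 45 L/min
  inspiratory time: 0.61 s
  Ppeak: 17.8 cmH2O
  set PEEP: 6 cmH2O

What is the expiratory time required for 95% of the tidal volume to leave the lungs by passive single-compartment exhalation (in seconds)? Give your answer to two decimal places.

1.71

Flow: 45 L/min ÷ 60 = 0.75 L/s.
Vt = flow × Ti = 0.75 L/s × 0.61 s × 1000 mL/L = 457.5 mL.
R = (PIP − Pplat)/V̇ = (17.8 − 12.1) / 0.75 = 5.7/0.75 = 7.6 cmH2O·s/L.
C = Vt/(Pplat − PEEP) = 457.5 / (12.1 − 6) = 457.5/6.1 = 75.0 mL/cmH2O.
τ = R × C = 7.6 × 0.075 L/cmH2O = 0.57 s.
t = −τ·ln(1 − 0.95) = −0.57·ln(0.05) = 1.708 s.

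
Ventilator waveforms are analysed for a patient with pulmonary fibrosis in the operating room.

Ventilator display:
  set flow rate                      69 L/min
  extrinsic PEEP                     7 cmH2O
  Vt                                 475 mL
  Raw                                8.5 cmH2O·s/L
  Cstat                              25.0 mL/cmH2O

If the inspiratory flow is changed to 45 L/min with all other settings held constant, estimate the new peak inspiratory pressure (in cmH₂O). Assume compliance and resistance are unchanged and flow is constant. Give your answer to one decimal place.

Flow: 69 L/min ÷ 60 = 1.15 L/s.
New flow: 45 L/min ÷ 60 = 0.75 L/s.
PIP = Vt/C + R·V̇ + PEEP (constant-flow equation of motion).
Only the resistive term changes: ΔPIP = R × ΔV̇ = 8.5 × (0.75 − 1.15) = 8.5 × -0.4 = -3.4 cmH2O.
Original PIP = 475/25.0 + 8.5×1.15 + 7 = 35.775 cmH2O; new PIP = 35.775 + (-3.4) = 32.375 cmH2O.

32.4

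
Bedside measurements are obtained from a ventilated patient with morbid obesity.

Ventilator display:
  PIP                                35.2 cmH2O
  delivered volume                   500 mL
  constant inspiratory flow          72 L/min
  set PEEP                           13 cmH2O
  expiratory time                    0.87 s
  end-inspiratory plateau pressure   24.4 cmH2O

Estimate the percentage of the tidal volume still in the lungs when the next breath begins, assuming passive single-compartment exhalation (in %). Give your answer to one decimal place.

11.0

Flow: 72 L/min ÷ 60 = 1.2 L/s.
R = (PIP − Pplat)/V̇ = (35.2 − 24.4) / 1.2 = 10.8/1.2 = 9.0 cmH2O·s/L.
C = Vt/(Pplat − PEEP) = 500.0 / (24.4 − 13) = 500.0/11.4 = 43.86 mL/cmH2O.
τ = R × C = 9.0 × 0.04386 L/cmH2O = 0.3947 s.
Fraction remaining at end-expiration = e^(−Te/τ) = e^(−0.87/0.3947) = 0.1103 → 11.03%.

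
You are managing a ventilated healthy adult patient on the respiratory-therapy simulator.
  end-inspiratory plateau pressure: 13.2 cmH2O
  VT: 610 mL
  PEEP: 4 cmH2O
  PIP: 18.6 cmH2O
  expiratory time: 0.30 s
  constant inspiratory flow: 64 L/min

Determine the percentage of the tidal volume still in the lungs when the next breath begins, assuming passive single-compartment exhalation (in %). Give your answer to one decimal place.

40.9

Flow: 64 L/min ÷ 60 = 1.0667 L/s.
R = (PIP − Pplat)/V̇ = (18.6 − 13.2) / 1.0667 = 5.4/1.0667 = 5.062 cmH2O·s/L.
C = Vt/(Pplat − PEEP) = 610.0 / (13.2 − 4) = 610.0/9.2 = 66.304 mL/cmH2O.
τ = R × C = 5.062 × 0.0663 L/cmH2O = 0.3356 s.
Fraction remaining at end-expiration = e^(−Te/τ) = e^(−0.30/0.3356) = 0.409 → 40.9%.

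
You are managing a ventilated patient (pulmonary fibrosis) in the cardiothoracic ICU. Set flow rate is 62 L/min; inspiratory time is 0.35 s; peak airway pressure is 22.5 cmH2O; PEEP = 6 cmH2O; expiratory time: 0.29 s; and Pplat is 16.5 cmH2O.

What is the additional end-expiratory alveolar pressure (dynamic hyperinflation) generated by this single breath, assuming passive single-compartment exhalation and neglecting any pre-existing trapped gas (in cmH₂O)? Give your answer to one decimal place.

2.5

Flow: 62 L/min ÷ 60 = 1.0333 L/s.
Vt = flow × Ti = 1.0333 L/s × 0.35 s × 1000 mL/L = 361.66 mL.
R = (PIP − Pplat)/V̇ = (22.5 − 16.5) / 1.0333 = 6.0/1.0333 = 5.807 cmH2O·s/L.
C = Vt/(Pplat − PEEP) = 361.66 / (16.5 − 6) = 361.66/10.5 = 34.444 mL/cmH2O.
τ = R × C = 5.807 × 0.03444 L/cmH2O = 0.2 s.
Fraction remaining = e^(−Te/τ) = e^(−0.29/0.2) = 0.2346; trapped volume = 361.66 × 0.2346 = 84.845 mL.
Additional alveolar pressure from trapping ≈ V_trapped / C = 84.845 / 34.444 = 2.463 cmH2O.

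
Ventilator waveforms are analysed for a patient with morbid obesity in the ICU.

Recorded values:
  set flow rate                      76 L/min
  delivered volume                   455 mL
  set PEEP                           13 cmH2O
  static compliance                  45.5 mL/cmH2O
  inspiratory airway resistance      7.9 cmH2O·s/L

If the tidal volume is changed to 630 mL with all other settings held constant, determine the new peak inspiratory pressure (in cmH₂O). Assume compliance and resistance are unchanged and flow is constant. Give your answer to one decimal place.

36.9

Flow: 76 L/min ÷ 60 = 1.2667 L/s.
PIP = Vt/C + R·V̇ + PEEP (constant-flow equation of motion).
Only the elastic term changes: ΔPIP = ΔVt / C = (630 − 455) / 45.5 = 3.846 cmH2O.
Original PIP = 455/45.5 + 7.9×1.2667 + 13 = 33.007 cmH2O; new PIP = 33.007 + (3.846) = 36.853 cmH2O.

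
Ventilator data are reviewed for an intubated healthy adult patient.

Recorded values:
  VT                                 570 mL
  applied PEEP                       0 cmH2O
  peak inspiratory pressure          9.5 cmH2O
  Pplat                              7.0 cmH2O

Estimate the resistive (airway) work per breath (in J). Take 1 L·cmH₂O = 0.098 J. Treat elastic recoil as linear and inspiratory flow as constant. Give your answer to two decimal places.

With constant inspiratory flow the resistive pressure is constant at PIP − Pplat = 9.5 − 7.0 = 2.5 cmH2O, so resistive work = 2.5 × 0.570 = 1.425 L·cmH2O.
× 0.098 J/(L·cmH2O) → 0.1397 J.

0.14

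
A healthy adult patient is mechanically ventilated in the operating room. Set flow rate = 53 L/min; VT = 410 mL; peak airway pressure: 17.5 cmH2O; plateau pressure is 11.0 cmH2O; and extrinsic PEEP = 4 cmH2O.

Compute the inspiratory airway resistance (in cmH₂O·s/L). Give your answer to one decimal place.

7.4

Flow: 53 L/min ÷ 60 = 0.8833 L/s.
Raw = (PIP − Pplat) / flow = (17.5 − 11.0) / 0.8833 = 6.5 / 0.8833 = 7.359 cmH2O·s/L.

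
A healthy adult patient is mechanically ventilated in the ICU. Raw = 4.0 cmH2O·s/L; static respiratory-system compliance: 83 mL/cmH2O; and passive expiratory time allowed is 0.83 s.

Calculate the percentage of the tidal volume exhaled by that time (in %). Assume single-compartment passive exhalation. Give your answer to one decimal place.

91.8

τ = R × C = 4.0 × 83 mL/cmH2O = 4.0 × 0.083 L/cmH2O = 0.332 s.
Passive exhalation: V(t)/V₀ = e^(−t/τ) = e^(−0.83/0.332) = 0.08208.
Fraction exhaled = 1 − 0.08208 = 0.9179 → 91.79%.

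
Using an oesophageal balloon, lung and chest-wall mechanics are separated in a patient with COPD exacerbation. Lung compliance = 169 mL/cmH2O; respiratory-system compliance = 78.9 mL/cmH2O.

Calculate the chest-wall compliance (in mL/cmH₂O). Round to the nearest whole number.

1/Ccw = 1/Crs − 1/CL.
1/Ccw = 1/78.9 − 1/169 = 0.006757.
Ccw = 147.99 mL/cmH2O.

148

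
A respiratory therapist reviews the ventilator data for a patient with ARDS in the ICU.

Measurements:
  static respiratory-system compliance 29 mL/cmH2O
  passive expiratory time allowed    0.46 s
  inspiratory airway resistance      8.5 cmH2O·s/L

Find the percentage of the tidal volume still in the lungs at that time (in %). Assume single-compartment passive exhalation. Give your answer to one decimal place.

τ = R × C = 8.5 × 29 mL/cmH2O = 8.5 × 0.029 L/cmH2O = 0.2465 s.
Passive exhalation: V(t)/V₀ = e^(−t/τ) = e^(−0.46/0.2465) = 0.1547.
Fraction remaining = 0.1547 → 15.47%.

15.5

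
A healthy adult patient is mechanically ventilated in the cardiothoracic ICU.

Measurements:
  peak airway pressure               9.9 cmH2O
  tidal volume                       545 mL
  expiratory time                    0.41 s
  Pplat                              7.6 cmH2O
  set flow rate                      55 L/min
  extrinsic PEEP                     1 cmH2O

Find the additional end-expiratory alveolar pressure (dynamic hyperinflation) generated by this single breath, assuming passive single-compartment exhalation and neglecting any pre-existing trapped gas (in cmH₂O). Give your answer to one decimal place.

0.9

Flow: 55 L/min ÷ 60 = 0.9167 L/s.
R = (PIP − Pplat)/V̇ = (9.9 − 7.6) / 0.9167 = 2.3/0.9167 = 2.509 cmH2O·s/L.
C = Vt/(Pplat − PEEP) = 545.0 / (7.6 − 1) = 545.0/6.6 = 82.576 mL/cmH2O.
τ = R × C = 2.509 × 0.08258 L/cmH2O = 0.2072 s.
Fraction remaining = e^(−Te/τ) = e^(−0.41/0.2072) = 0.1382; trapped volume = 545.0 × 0.1382 = 75.319 mL.
Additional alveolar pressure from trapping ≈ V_trapped / C = 75.319 / 82.576 = 0.9121 cmH2O.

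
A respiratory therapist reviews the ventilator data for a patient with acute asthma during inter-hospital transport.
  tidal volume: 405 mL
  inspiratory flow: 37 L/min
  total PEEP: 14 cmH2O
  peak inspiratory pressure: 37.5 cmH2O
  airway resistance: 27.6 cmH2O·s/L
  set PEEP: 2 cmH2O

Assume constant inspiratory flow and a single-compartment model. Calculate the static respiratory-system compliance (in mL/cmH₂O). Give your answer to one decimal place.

Flow: 37 L/min ÷ 60 = 0.6167 L/s.
Total PEEP = 14 cmH2O (set 2 + intrinsic 12); this is the baseline alveolar pressure.
Equation of motion (constant flow): PIP = Vt/C + R·V̇ + PEEP.
Vt/C = PIP − R·V̇ − PEEP = 37.5 − 27.6×0.6167 − 14 = 37.5 − 17.021 − 14 = 6.479 cmH2O.
C = Vt / 6.479 = 405 / 6.479 = 62.51 mL/cmH2O.

62.5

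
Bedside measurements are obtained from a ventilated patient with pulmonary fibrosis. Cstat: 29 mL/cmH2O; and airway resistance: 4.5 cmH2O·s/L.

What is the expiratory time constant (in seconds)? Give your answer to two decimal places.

τ = R × C = 4.5 × 29 mL/cmH2O = 4.5 × 0.029 L/cmH2O = 0.1305 s.

0.13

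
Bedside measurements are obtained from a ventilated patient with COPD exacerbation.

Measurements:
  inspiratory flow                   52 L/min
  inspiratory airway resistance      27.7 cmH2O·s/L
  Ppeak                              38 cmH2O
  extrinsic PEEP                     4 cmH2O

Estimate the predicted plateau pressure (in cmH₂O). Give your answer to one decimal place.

Flow: 52 L/min ÷ 60 = 0.8667 L/s.
Pplat = PIP − Raw × flow = 38 − 27.7 × 0.8667 = 38 − 24.008 = 13.992 cmH2O.

14.0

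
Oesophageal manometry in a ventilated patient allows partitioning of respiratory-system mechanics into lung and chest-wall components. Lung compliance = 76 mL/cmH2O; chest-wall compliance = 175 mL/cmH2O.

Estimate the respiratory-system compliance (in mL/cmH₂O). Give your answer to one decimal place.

53.0

Lung and chest wall are elastances in series: 1/Crs = 1/CL + 1/Ccw.
1/Crs = 1/76 + 1/175 = 0.01887.
Crs = 52.994 mL/cmH2O.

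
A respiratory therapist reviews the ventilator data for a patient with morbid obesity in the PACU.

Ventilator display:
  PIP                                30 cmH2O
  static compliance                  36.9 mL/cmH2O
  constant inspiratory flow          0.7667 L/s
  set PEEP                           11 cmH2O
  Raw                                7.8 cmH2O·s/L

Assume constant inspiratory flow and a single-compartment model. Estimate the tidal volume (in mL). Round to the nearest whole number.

Equation of motion (constant flow): PIP = Vt/C + R·V̇ + PEEP.
Vt/C = PIP − R·V̇ − PEEP = 30 − 5.98 − 11 = 13.02 cmH2O.
Vt = C × 13.02 = 36.9 × 13.02 = 480.44 mL.

480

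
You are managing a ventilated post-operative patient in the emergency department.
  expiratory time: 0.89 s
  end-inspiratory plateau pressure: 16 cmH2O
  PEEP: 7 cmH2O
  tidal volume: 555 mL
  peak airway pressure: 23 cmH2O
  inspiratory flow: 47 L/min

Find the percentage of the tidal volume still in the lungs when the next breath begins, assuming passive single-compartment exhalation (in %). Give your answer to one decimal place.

19.9

Flow: 47 L/min ÷ 60 = 0.7833 L/s.
R = (PIP − Pplat)/V̇ = (23 − 16) / 0.7833 = 7.0/0.7833 = 8.937 cmH2O·s/L.
C = Vt/(Pplat − PEEP) = 555.0 / (16 − 7) = 555.0/9.0 = 61.667 mL/cmH2O.
τ = R × C = 8.937 × 0.06167 L/cmH2O = 0.5511 s.
Fraction remaining at end-expiration = e^(−Te/τ) = e^(−0.89/0.5511) = 0.1989 → 19.89%.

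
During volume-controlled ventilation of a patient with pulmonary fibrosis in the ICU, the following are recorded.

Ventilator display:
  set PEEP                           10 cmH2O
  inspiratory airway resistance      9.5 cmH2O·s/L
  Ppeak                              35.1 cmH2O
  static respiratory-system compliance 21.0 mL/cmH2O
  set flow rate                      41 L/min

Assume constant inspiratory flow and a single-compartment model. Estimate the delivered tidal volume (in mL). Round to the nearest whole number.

Flow: 41 L/min ÷ 60 = 0.6833 L/s.
Equation of motion (constant flow): PIP = Vt/C + R·V̇ + PEEP.
Vt/C = PIP − R·V̇ − PEEP = 35.1 − 6.491 − 10 = 18.609 cmH2O.
Vt = C × 18.609 = 21.0 × 18.609 = 390.79 mL.

391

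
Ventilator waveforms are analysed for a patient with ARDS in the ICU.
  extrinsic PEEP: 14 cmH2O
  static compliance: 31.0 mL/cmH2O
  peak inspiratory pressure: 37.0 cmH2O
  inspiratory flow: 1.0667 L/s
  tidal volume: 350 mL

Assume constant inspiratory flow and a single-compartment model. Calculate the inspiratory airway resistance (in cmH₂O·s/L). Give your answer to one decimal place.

11.0

Equation of motion (constant flow): PIP = Vt/C + R·V̇ + PEEP.
R·V̇ = PIP − Vt/C − PEEP = 37.0 − 350/31.0 − 14 = 37.0 − 11.29 − 14 = 11.71 cmH2O.
R = 11.71 / 1.0667 = 10.978 cmH2O·s/L.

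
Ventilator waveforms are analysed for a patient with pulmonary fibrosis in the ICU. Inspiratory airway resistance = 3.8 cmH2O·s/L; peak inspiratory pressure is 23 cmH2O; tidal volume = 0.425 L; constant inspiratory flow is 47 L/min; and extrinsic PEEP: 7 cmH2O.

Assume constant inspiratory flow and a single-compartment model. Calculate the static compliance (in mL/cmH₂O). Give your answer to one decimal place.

Flow: 47 L/min ÷ 60 = 0.7833 L/s.
Equation of motion (constant flow): PIP = Vt/C + R·V̇ + PEEP.
Vt/C = PIP − R·V̇ − PEEP = 23 − 3.8×0.7833 − 7 = 23 − 2.977 − 7 = 13.023 cmH2O.
C = Vt / 13.023 = 425 / 13.023 = 32.635 mL/cmH2O.

32.6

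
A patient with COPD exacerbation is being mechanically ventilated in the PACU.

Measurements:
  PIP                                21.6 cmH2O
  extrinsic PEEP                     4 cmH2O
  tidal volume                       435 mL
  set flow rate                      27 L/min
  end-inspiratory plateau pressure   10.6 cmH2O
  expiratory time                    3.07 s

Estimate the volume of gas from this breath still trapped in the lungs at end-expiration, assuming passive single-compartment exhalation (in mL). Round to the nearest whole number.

Flow: 27 L/min ÷ 60 = 0.45 L/s.
R = (PIP − Pplat)/V̇ = (21.6 − 10.6) / 0.45 = 11.0/0.45 = 24.444 cmH2O·s/L.
C = Vt/(Pplat − PEEP) = 435.0 / (10.6 − 4) = 435.0/6.6 = 65.909 mL/cmH2O.
τ = R × C = 24.444 × 0.06591 L/cmH2O = 1.611 s.
Fraction remaining = e^(−Te/τ) = e^(−3.07/1.611) = 0.1487.
Trapped volume = 435.0 × 0.1487 = 64.685 mL.

65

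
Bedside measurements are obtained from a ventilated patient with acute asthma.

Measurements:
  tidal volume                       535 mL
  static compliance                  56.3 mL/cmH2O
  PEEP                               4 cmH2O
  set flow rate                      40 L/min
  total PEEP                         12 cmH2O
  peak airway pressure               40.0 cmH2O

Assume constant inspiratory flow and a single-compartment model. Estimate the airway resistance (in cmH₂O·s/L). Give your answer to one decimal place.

27.7

Flow: 40 L/min ÷ 60 = 0.6667 L/s.
Total PEEP = 12 cmH2O (set 4 + intrinsic 8); this is the baseline alveolar pressure.
Equation of motion (constant flow): PIP = Vt/C + R·V̇ + PEEP.
R·V̇ = PIP − Vt/C − PEEP = 40.0 − 535/56.3 − 12 = 40.0 − 9.503 − 12 = 18.497 cmH2O.
R = 18.497 / 0.6667 = 27.744 cmH2O·s/L.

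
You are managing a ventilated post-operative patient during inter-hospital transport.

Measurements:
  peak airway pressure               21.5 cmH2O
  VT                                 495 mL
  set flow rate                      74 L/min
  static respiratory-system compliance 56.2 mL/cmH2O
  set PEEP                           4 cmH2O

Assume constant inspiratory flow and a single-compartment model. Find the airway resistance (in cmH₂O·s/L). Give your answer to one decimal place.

7.0

Flow: 74 L/min ÷ 60 = 1.2333 L/s.
Equation of motion (constant flow): PIP = Vt/C + R·V̇ + PEEP.
R·V̇ = PIP − Vt/C − PEEP = 21.5 − 495/56.2 − 4 = 21.5 − 8.808 − 4 = 8.692 cmH2O.
R = 8.692 / 1.2333 = 7.048 cmH2O·s/L.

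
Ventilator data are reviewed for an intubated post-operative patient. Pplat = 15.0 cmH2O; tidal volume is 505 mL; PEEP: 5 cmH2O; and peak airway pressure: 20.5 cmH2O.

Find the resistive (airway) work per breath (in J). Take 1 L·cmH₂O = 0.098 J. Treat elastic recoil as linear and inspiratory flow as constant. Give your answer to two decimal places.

With constant inspiratory flow the resistive pressure is constant at PIP − Pplat = 20.5 − 15.0 = 5.5 cmH2O, so resistive work = 5.5 × 0.505 = 2.778 L·cmH2O.
× 0.098 J/(L·cmH2O) → 0.2722 J.

0.27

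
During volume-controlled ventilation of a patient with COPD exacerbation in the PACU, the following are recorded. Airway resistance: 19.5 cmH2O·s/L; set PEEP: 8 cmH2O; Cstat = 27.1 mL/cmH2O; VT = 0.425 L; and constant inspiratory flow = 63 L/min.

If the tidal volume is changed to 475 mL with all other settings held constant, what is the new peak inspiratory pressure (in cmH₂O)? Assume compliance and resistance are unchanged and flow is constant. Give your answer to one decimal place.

Flow: 63 L/min ÷ 60 = 1.05 L/s.
PIP = Vt/C + R·V̇ + PEEP (constant-flow equation of motion).
Only the elastic term changes: ΔPIP = ΔVt / C = (475 − 425) / 27.1 = 1.845 cmH2O.
Original PIP = 425/27.1 + 19.5×1.05 + 8 = 44.158 cmH2O; new PIP = 44.158 + (1.845) = 46.003 cmH2O.

46.0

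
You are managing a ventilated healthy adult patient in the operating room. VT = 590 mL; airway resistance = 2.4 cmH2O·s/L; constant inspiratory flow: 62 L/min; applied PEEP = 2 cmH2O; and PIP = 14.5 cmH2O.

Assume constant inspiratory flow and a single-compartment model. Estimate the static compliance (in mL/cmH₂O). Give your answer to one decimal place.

58.9

Flow: 62 L/min ÷ 60 = 1.0333 L/s.
Equation of motion (constant flow): PIP = Vt/C + R·V̇ + PEEP.
Vt/C = PIP − R·V̇ − PEEP = 14.5 − 2.4×1.0333 − 2 = 14.5 − 2.48 − 2 = 10.02 cmH2O.
C = Vt / 10.02 = 590 / 10.02 = 58.882 mL/cmH2O.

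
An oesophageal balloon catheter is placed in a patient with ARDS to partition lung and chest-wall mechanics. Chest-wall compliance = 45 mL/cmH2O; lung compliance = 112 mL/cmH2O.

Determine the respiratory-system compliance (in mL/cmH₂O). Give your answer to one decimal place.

32.1

Lung and chest wall are elastances in series: 1/Crs = 1/CL + 1/Ccw.
1/Crs = 1/112 + 1/45 = 0.03115.
Crs = 32.103 mL/cmH2O.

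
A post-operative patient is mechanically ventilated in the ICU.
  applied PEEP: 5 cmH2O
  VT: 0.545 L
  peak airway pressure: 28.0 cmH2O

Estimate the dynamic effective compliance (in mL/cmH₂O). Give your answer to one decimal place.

23.7

Dynamic compliance = Vt / (PIP − PEEP) = 545 / (28.0 − 5) = 545 / 23.0 = 23.696 mL/cmH2O.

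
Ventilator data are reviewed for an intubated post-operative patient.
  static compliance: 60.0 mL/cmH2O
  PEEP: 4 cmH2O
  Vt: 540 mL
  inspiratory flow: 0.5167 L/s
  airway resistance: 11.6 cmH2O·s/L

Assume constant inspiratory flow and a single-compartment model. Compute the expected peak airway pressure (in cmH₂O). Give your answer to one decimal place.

Equation of motion (constant flow): PIP = Vt/C + R·V̇ + PEEP.
PIP = 540/60.0 + 11.6×0.5167 + 4 = 9.0 + 5.994 + 4 = 18.994 cmH2O.

19.0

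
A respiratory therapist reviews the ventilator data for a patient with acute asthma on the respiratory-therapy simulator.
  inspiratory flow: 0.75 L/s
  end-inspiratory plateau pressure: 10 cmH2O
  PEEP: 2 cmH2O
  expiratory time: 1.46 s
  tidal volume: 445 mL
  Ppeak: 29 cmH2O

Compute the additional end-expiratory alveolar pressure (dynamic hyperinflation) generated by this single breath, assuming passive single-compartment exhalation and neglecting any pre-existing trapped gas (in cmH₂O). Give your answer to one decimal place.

R = (PIP − Pplat)/V̇ = (29 − 10) / 0.75 = 19.0/0.75 = 25.333 cmH2O·s/L.
C = Vt/(Pplat − PEEP) = 445.0 / (10 − 2) = 445.0/8.0 = 55.625 mL/cmH2O.
τ = R × C = 25.333 × 0.05563 L/cmH2O = 1.409 s.
Fraction remaining = e^(−Te/τ) = e^(−1.46/1.409) = 0.3548; trapped volume = 445.0 × 0.3548 = 157.89 mL.
Additional alveolar pressure from trapping ≈ V_trapped / C = 157.89 / 55.625 = 2.838 cmH2O.

2.8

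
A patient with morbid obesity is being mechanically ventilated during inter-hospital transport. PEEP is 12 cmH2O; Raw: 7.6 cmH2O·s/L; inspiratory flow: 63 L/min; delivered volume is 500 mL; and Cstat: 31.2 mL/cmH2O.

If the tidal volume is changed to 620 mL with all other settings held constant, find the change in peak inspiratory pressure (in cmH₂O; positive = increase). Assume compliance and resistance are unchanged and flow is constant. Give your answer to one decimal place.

3.8

PIP = Vt/C + R·V̇ + PEEP (constant-flow equation of motion).
Only the elastic term changes: ΔPIP = ΔVt / C = (620 − 500) / 31.2 = 3.846 cmH2O.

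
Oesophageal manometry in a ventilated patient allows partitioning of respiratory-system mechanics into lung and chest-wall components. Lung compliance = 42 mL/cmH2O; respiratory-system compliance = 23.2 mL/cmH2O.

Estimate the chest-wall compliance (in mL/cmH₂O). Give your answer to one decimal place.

51.8

1/Ccw = 1/Crs − 1/CL.
1/Ccw = 1/23.2 − 1/42 = 0.01929.
Ccw = 51.84 mL/cmH2O.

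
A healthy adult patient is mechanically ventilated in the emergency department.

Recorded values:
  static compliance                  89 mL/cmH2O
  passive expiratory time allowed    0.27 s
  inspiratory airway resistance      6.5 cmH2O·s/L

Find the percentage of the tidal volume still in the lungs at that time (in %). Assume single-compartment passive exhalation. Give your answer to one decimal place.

62.7

τ = R × C = 6.5 × 89 mL/cmH2O = 6.5 × 0.089 L/cmH2O = 0.5785 s.
Passive exhalation: V(t)/V₀ = e^(−t/τ) = e^(−0.27/0.5785) = 0.6271.
Fraction remaining = 0.6271 → 62.71%.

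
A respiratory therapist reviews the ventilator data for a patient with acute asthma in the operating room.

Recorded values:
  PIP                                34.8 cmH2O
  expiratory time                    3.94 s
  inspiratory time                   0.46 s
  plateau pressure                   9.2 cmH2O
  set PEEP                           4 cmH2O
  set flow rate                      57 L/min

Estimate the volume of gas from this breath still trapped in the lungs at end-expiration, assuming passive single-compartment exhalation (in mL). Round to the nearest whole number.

Flow: 57 L/min ÷ 60 = 0.95 L/s.
Vt = flow × Ti = 0.95 L/s × 0.46 s × 1000 mL/L = 437.0 mL.
R = (PIP − Pplat)/V̇ = (34.8 − 9.2) / 0.95 = 25.6/0.95 = 26.947 cmH2O·s/L.
C = Vt/(Pplat − PEEP) = 437.0 / (9.2 − 4) = 437.0/5.2 = 84.038 mL/cmH2O.
τ = R × C = 26.947 × 0.08404 L/cmH2O = 2.265 s.
Fraction remaining = e^(−Te/τ) = e^(−3.94/2.265) = 0.1756.
Trapped volume = 437.0 × 0.1756 = 76.737 mL.

77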